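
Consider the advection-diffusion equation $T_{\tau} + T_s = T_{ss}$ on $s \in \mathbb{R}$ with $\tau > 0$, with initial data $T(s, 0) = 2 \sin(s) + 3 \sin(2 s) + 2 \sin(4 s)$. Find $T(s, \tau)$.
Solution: Change to a moving frame: let $\eta = s - \tau$, $\sigma = \tau$ and write $T(s,\tau) = u(\eta,\sigma)$.
By the chain rule $T_{\tau} = u_{\sigma} - u_{\eta}$, $T_s = u_{\eta}$, $T_{ss} = u_{\eta\eta}$.
Then $T_{\tau} + T_s = u_{\sigma}$: the advection term cancels and the PDE becomes the heat equation $u_{\sigma} = u_{\eta\eta}$ on $\eta \in \mathbb{R}$.
Initial data: $u(\eta,0) = T(\eta,0) = 2 \sin(\eta) + 3 \sin(2 \eta) + 2 \sin(4 \eta)$.
On $\eta \in \mathbb{R}$ each mode satisfies $(\sin(n\eta))'' = -n^2 \sin(n\eta)$, so $e^{-n^2\sigma} \sin(n\eta)$ solves the heat equation; by superposition $u(\eta,\sigma) = \sum c_n e^{-n^2\sigma} \sin(n\eta)$.
Reading off the coefficients: $c_1=2, c_2=3, c_4=2$, so $u(\eta,\sigma) = 2 e^{-\sigma} \sin(\eta) + 3 e^{-4 \sigma} \sin(2 \eta) + 2 e^{-16 \sigma} \sin(4 \eta)$.
Substituting back $\eta = s - \tau$, $\sigma = \tau$: $T(s,\tau) = u(s - \tau, \tau)$.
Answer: $T(s, \tau) = -2 e^{-\tau} \sin(\tau - s) - 3 e^{-4 \tau} \sin(2 \tau - 2 s) - 2 e^{-16 \tau} \sin(4 \tau - 4 s)$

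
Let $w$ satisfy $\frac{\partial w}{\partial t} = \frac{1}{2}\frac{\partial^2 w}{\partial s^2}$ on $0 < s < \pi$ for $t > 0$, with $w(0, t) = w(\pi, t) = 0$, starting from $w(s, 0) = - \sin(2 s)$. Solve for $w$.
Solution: Separating variables: $w = \sum c_n e^{-n^2t/2} \sin(ns)$. From $w(s,0) = - \sin(2 s)$: $c_2=-1$.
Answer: $w(s, t) = - e^{-2 t} \sin(2 s)$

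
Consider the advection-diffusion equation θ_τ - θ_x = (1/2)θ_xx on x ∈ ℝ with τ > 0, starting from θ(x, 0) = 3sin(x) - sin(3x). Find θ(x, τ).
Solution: Change to a moving frame: let η = x + τ, σ = τ and write θ(x,τ) = u(η,σ).
By the chain rule θ_τ = u_σ + u_η, θ_x = u_η, θ_xx = u_ηη.
Then θ_τ - θ_x = u_σ: the advection term cancels and the PDE becomes the heat equation u_σ = (1/2)u_ηη on η ∈ ℝ.
Initial data: u(η,0) = θ(η,0) = 3sin(η) - sin(3η).
On η ∈ ℝ each mode satisfies (sin(nη))″ = -n² sin(nη), so exp(-n²σ/2) sin(nη) solves the heat equation; by superposition u(η,σ) = Σ c_n exp(-n²σ/2) sin(nη).
Reading off the coefficients: c_1=3, c_3=-1, so u(η,σ) = 3exp(-σ/2)sin(η) - exp(-9σ/2)sin(3η).
Substituting back η = x + τ, σ = τ: θ(x,τ) = u(x + τ, τ).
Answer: θ(x, τ) = 3exp(-τ/2)sin(x + τ) - exp(-9τ/2)sin(3x + 3τ)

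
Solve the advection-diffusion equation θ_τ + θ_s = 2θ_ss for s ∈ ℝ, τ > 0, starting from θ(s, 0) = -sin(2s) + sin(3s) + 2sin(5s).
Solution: Change to a moving frame: let η = s - τ, σ = τ and write θ(s,τ) = u(η,σ).
By the chain rule θ_τ = u_σ - u_η, θ_s = u_η, θ_ss = u_ηη.
Then θ_τ + θ_s = u_σ: the advection term cancels and the PDE becomes the heat equation u_σ = 2u_ηη on η ∈ ℝ.
Initial data: u(η,0) = θ(η,0) = -sin(2η) + sin(3η) + 2sin(5η).
On η ∈ ℝ each mode satisfies (sin(nη))″ = -n² sin(nη), so exp(-2n²σ) sin(nη) solves the heat equation; by superposition u(η,σ) = Σ c_n exp(-2n²σ) sin(nη).
Reading off the coefficients: c_2=-1, c_3=1, c_5=2, so u(η,σ) = -exp(-8σ)sin(2η) + exp(-18σ)sin(3η) + 2exp(-50σ)sin(5η).
Substituting back η = s - τ, σ = τ: θ(s,τ) = u(s - τ, τ).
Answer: θ(s, τ) = -exp(-8τ)sin(2s - 2τ) + exp(-18τ)sin(3s - 3τ) + 2exp(-50τ)sin(5s - 5τ)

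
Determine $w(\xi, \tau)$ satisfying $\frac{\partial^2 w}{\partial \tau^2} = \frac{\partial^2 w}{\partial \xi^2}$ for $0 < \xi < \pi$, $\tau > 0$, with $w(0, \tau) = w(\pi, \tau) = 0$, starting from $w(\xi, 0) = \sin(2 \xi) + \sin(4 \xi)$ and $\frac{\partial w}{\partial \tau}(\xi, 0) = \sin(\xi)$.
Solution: Separating variables: $w = \sum [A_n \cos(\omega_n \tau) + B_n \sin(\omega_n \tau)] \sin(n\xi)$, $\omega_n = n$. From ICs ($B_n$ = velocity coefficient / $\omega_n$): $A_2=1, A_4=1, B_1=1$.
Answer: $w(\xi, \tau) = \sin(\tau) \sin(\xi) + \sin(2 \xi) \cos(2 \tau) + \sin(4 \xi) \cos(4 \tau)$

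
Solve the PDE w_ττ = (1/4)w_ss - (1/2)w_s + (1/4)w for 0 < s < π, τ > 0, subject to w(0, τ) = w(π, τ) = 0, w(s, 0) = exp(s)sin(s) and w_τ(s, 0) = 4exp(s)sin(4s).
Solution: Substitute w = exp(s)u, i.e. u = exp(-s)w.
By the product rule, w_s = exp(s)(u_s + u), w_ss = exp(s)(u_ss + 2u_s + u), w_ττ = exp(s)u_ττ.
Substituting into the PDE and dividing by exp(s): u_ττ = (1/4)(u_ss + 2u_s + u) - (1/2)(u_s + u) + (1/4)u.
The lower-order terms cancel, leaving the standard wave equation u_ττ = (1/4)u_ss.
Initial data for u: u(s,0) = exp(-s)w(s,0) = sin(s); u_τ(s,0) = exp(-s)w_τ(s,0) = 4sin(4s). The boundary conditions carry over: u(0,τ) = u(π,τ) = 0.
Solve for u:
  Using separation of variables u = X(s)T(τ):
  Eigenfunctions: sin(ns), n = 1, 2, 3, ...
  General solution: u(s, τ) = Σ [A_n cos(n τ/2) + B_n sin(n τ/2)] sin(ns)
  From u(s,0) = sin(s): A_1=1. From u_τ(s,0) = 4sin(4s), using u_τ(s,0) = Σ ω_n B_n sin(ns) with ω_n = n/2: B_4 = 4/2 = 2.
Hence u(s,τ) = sin(s)cos(τ/2) + 2sin(4s)sin(2τ).
Transform back: w(s,τ) = exp(s)u(s,τ).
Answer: w(s, τ) = exp(s)sin(s)cos(τ/2) + 2exp(s)sin(4s)sin(2τ)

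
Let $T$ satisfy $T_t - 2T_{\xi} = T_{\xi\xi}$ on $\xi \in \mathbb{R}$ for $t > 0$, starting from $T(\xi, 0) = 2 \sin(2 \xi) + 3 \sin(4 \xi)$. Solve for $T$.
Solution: Change to a moving frame: let $\eta = \xi + 2t$, $\sigma = t$ and write $T(\xi,t) = u(\eta,\sigma)$.
By the chain rule $T_t = u_{\sigma} + 2u_{\eta}$, $T_{\xi} = u_{\eta}$, $T_{\xi\xi} = u_{\eta\eta}$.
Then $T_t - 2T_{\xi} = u_{\sigma}$: the advection term cancels and the PDE becomes the heat equation $u_{\sigma} = u_{\eta\eta}$ on $\eta \in \mathbb{R}$.
Initial data: $u(\eta,0) = T(\eta,0) = 2 \sin(2 \eta) + 3 \sin(4 \eta)$.
On $\eta \in \mathbb{R}$ each mode satisfies $(\sin(n\eta))'' = -n^2 \sin(n\eta)$, so $e^{-n^2\sigma} \sin(n\eta)$ solves the heat equation; by superposition $u(\eta,\sigma) = \sum c_n e^{-n^2\sigma} \sin(n\eta)$.
Reading off the coefficients: $c_2=2, c_4=3$, so $u(\eta,\sigma) = 2 e^{-4 \sigma} \sin(2 \eta) + 3 e^{-16 \sigma} \sin(4 \eta)$.
Substituting back $\eta = \xi + 2t$, $\sigma = t$: $T(\xi,t) = u(\xi + 2t, t)$.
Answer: $T(\xi, t) = 2 e^{-4 t} \sin(2 \xi + 4 t) + 3 e^{-16 t} \sin(4 \xi + 8 t)$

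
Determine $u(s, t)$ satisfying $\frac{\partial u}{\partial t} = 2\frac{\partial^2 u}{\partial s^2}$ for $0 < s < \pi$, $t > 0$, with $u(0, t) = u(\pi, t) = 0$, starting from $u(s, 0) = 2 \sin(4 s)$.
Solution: Separating variables: $u = \sum c_n e^{-2n^2t} \sin(ns)$. From $u(s,0) = 2 \sin(4 s)$: $c_4=2$.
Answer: $u(s, t) = 2 e^{-32 t} \sin(4 s)$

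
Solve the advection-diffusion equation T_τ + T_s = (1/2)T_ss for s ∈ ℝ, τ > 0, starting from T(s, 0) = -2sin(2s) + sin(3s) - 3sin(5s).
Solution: Change to a moving frame: let η = s - τ, σ = τ and write T(s,τ) = u(η,σ).
By the chain rule T_τ = u_σ - u_η, T_s = u_η, T_ss = u_ηη.
Then T_τ + T_s = u_σ: the advection term cancels and the PDE becomes the heat equation u_σ = (1/2)u_ηη on η ∈ ℝ.
Initial data: u(η,0) = T(η,0) = -2sin(2η) + sin(3η) - 3sin(5η).
On η ∈ ℝ each mode satisfies (sin(nη))″ = -n² sin(nη), so exp(-n²σ/2) sin(nη) solves the heat equation; by superposition u(η,σ) = Σ c_n exp(-n²σ/2) sin(nη).
Reading off the coefficients: c_2=-2, c_3=1, c_5=-3, so u(η,σ) = -2exp(-2σ)sin(2η) + exp(-9σ/2)sin(3η) - 3exp(-25σ/2)sin(5η).
Substituting back η = s - τ, σ = τ: T(s,τ) = u(s - τ, τ).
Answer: T(s, τ) = -2exp(-2τ)sin(2s - 2τ) + exp(-9τ/2)sin(3s - 3τ) - 3exp(-25τ/2)sin(5s - 5τ)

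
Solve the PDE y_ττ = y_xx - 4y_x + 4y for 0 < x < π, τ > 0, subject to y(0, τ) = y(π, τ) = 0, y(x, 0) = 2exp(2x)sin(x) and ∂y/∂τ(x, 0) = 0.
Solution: Substitute y = exp(2x)u, i.e. u = exp(-2x)y.
By the product rule, y_x = exp(2x)(u_x + 2u), y_xx = exp(2x)(u_xx + 4u_x + 4u), y_ττ = exp(2x)u_ττ.
Substituting into the PDE and dividing by exp(2x): u_ττ = (u_xx + 4u_x + 4u) - 4(u_x + 2u) + 4u.
The lower-order terms cancel, leaving the standard wave equation u_ττ = u_xx.
Initial data for u: u(x,0) = exp(-2x)y(x,0) = 2sin(x); u_τ(x,0) = exp(-2x)y_τ(x,0) = 0. The boundary conditions carry over: u(0,τ) = u(π,τ) = 0.
Solve for u:
  Using separation of variables u = X(x)T(τ):
  Eigenfunctions: sin(nx), n = 1, 2, 3, ...
  General solution: u(x, τ) = Σ [A_n cos(n τ) + B_n sin(n τ)] sin(nx)
  From u(x,0) = 2sin(x): A_1=2. From u_τ(x,0) = 0: all B_n = 0.
Hence u(x,τ) = 2sin(x)cos(τ).
Transform back: y(x,τ) = exp(2x)u(x,τ).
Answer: y(x, τ) = 2exp(2x)sin(x)cos(τ)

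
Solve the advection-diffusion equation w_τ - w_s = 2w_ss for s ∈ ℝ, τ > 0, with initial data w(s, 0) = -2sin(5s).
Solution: Change to a moving frame: let η = s + τ, σ = τ and write w(s,τ) = u(η,σ).
By the chain rule w_τ = u_σ + u_η, w_s = u_η, w_ss = u_ηη.
Then w_τ - w_s = u_σ: the advection term cancels and the PDE becomes the heat equation u_σ = 2u_ηη on η ∈ ℝ.
Initial data: u(η,0) = w(η,0) = -2sin(5η).
On η ∈ ℝ each mode satisfies (sin(nη))″ = -n² sin(nη), so exp(-2n²σ) sin(nη) solves the heat equation; by superposition u(η,σ) = Σ c_n exp(-2n²σ) sin(nη).
Reading off the coefficients: c_5=-2, so u(η,σ) = -2exp(-50σ)sin(5η).
Substituting back η = s + τ, σ = τ: w(s,τ) = u(s + τ, τ).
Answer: w(s, τ) = -2exp(-50τ)sin(5s + 5τ)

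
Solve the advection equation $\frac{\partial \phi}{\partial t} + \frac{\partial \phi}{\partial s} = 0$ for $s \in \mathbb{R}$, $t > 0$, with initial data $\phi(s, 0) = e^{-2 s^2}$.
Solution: By characteristics ($ds/dt = 1$), $\phi(s,t) = f(s - t)$ with $f = \phi( \cdot , 0)$.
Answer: $\phi(s, t) = e^{-2 (s - t)^2}$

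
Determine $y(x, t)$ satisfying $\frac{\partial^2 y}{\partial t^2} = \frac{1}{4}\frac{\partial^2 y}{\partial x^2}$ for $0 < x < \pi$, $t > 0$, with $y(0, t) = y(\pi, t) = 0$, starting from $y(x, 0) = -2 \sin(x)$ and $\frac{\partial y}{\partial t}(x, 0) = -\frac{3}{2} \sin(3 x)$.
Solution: Separating variables: $y = \sum [A_n \cos(\omega_n t) + B_n \sin(\omega_n t)] \sin(nx)$, $\omega_n = n/2$. From ICs ($B_n$ = velocity coefficient / $\omega_n$): $A_1=-2, B_3=-1$.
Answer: $y(x, t) = - \sin(3 t/2) \sin(3 x) - 2 \sin(x) \cos(t/2)$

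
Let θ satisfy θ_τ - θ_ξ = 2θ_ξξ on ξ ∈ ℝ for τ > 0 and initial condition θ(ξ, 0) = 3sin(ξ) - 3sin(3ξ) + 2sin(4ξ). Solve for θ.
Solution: Moving frame: η = ξ + τ, σ = τ, θ = u(η,σ), so θ_τ = u_σ + u_η and θ_ξξ = u_ηη.
Hence θ_τ - θ_ξ = u_σ and the PDE becomes the heat equation u_σ = 2u_ηη on η ∈ ℝ.
Initial data: u(η,0) = θ(η,0) = 3sin(η) - 3sin(3η) + 2sin(4η). Each mode sin(nη) decays as exp(-2n²σ) on ℝ, so u(η,σ) = Σ c_n exp(-2n²σ) sin(nη) with c_1=3, c_3=-3, c_4=2: u(η,σ) = 3exp(-2σ)sin(η) - 3exp(-18σ)sin(3η) + 2exp(-32σ)sin(4η).
Substituting back: θ(ξ,τ) = u(ξ + τ, τ).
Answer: θ(ξ, τ) = 3exp(-2τ)sin(ξ + τ) - 3exp(-18τ)sin(3ξ + 3τ) + 2exp(-32τ)sin(4ξ + 4τ)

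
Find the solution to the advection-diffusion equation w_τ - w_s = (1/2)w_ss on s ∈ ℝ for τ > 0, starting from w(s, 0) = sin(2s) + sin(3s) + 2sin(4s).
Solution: Change to a moving frame: let η = s + τ, σ = τ and write w(s,τ) = u(η,σ).
By the chain rule w_τ = u_σ + u_η, w_s = u_η, w_ss = u_ηη.
Then w_τ - w_s = u_σ: the advection term cancels and the PDE becomes the heat equation u_σ = (1/2)u_ηη on η ∈ ℝ.
Initial data: u(η,0) = w(η,0) = sin(2η) + sin(3η) + 2sin(4η).
On η ∈ ℝ each mode satisfies (sin(nη))″ = -n² sin(nη), so exp(-n²σ/2) sin(nη) solves the heat equation; by superposition u(η,σ) = Σ c_n exp(-n²σ/2) sin(nη).
Reading off the coefficients: c_2=1, c_3=1, c_4=2, so u(η,σ) = exp(-2σ)sin(2η) + 2exp(-8σ)sin(4η) + exp(-9σ/2)sin(3η).
Substituting back η = s + τ, σ = τ: w(s,τ) = u(s + τ, τ).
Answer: w(s, τ) = exp(-2τ)sin(2s + 2τ) + 2exp(-8τ)sin(4s + 4τ) + exp(-9τ/2)sin(3s + 3τ)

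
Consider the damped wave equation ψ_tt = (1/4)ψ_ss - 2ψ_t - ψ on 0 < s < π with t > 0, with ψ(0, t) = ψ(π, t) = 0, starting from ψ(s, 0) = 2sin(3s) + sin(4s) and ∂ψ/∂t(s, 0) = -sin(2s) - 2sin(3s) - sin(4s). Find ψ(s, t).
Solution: Substitute ψ = exp(-t)u.
Then ψ_t = exp(-t)(u_t - u), ψ_tt = exp(-t)(u_tt - 2u_t + u), ψ_ss = exp(-t)u_ss; substituting and dividing by exp(-t), the lower-order terms cancel: u_tt = (1/4)u_ss (standard wave equation).
Data for u: u(s,0) = ψ(s,0) = 2sin(3s) + sin(4s); u_t(s,0) = ψ_t(s,0) + ψ(s,0) = -sin(2s). The boundary conditions carry over: u(0,t) = u(π,t) = 0.
Separating variables: u = Σ [A_n cos(ω_n t) + B_n sin(ω_n t)] sin(ns), ω_n = n/2. From ICs (B_n = velocity coefficient / ω_n): A_3=2, A_4=1, B_2=-1.
So u(s,t) = -sin(2s)sin(t) + 2sin(3s)cos(3t/2) + sin(4s)cos(2t), and ψ(s,t) = exp(-t)u(s,t).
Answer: ψ(s, t) = -exp(-t)sin(2s)sin(t) + 2exp(-t)sin(3s)cos(3t/2) + exp(-t)sin(4s)cos(2t)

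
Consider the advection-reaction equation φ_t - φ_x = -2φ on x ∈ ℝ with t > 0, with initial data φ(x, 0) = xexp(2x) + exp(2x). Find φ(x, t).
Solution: Substitute φ = exp(2x)u, i.e. u = exp(-2x)φ.
By the product rule, φ_x = exp(2x)(u_x + 2u), φ_t = exp(2x)u_t.
Substituting into the PDE and dividing by exp(2x): u_t - (u_x + 2u) = -2u.
The lower-order terms cancel, leaving the standard advection equation u_t - u_x = 0.
Initial data for u: u(x,0) = exp(-2x)φ(x,0) = x + 1.
Solve for u:
  By method of characteristics (waves move left with speed 1):
  Along characteristics x + t = const, u is constant, so u(x,t) = f(x + t) with f = u(·, 0).
Hence u(x,t) = t + x + 1.
Transform back: φ(x,t) = exp(2x)u(x,t).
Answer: φ(x, t) = texp(2x) + xexp(2x) + exp(2x)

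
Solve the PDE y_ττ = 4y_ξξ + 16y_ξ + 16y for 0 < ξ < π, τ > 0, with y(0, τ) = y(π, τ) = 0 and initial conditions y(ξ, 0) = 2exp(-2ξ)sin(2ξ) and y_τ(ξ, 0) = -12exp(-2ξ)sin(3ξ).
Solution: Substitute y = exp(-2ξ)u, i.e. u = exp(2ξ)y.
By the product rule, y_ξ = exp(-2ξ)(u_ξ - 2u), y_ξξ = exp(-2ξ)(u_ξξ - 4u_ξ + 4u), y_ττ = exp(-2ξ)u_ττ.
Substituting into the PDE and dividing by exp(-2ξ): u_ττ = 4(u_ξξ - 4u_ξ + 4u) + 16(u_ξ - 2u) + 16u.
The lower-order terms cancel, leaving the standard wave equation u_ττ = 4u_ξξ.
Initial data for u: u(ξ,0) = exp(2ξ)y(ξ,0) = 2sin(2ξ); u_τ(ξ,0) = exp(2ξ)y_τ(ξ,0) = -12sin(3ξ). The boundary conditions carry over: u(0,τ) = u(π,τ) = 0.
Solve for u:
  Using separation of variables u = X(ξ)T(τ):
  Eigenfunctions: sin(nξ), n = 1, 2, 3, ...
  General solution: u(ξ, τ) = Σ [A_n cos(2n τ) + B_n sin(2n τ)] sin(nξ)
  From u(ξ,0) = 2sin(2ξ): A_2=2. From u_τ(ξ,0) = -12sin(3ξ), using u_τ(ξ,0) = Σ ω_n B_n sin(nξ) with ω_n = 2n: B_3 = (-12)/6 = -2.
Hence u(ξ,τ) = 2sin(2ξ)cos(4τ) - 2sin(3ξ)sin(6τ).
Transform back: y(ξ,τ) = exp(-2ξ)u(ξ,τ).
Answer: y(ξ, τ) = 2exp(-2ξ)sin(2ξ)cos(4τ) - 2exp(-2ξ)sin(3ξ)sin(6τ)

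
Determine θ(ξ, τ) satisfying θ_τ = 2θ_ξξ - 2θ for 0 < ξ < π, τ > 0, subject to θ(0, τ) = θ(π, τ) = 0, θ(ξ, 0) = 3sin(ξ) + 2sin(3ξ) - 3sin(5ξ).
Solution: Substitute θ = exp(-2τ)u, i.e. u = exp(2τ)θ.
By the product rule, θ_τ = exp(-2τ)(u_τ - 2u), θ_ξξ = exp(-2τ)u_ξξ.
Substituting into the PDE and dividing by exp(-2τ): u_τ - 2u = 2u_ξξ - 2u.
The lower-order terms cancel, leaving the standard heat equation u_τ = 2u_ξξ.
Initial data for u: u(ξ,0) = θ(ξ,0) = 3sin(ξ) + 2sin(3ξ) - 3sin(5ξ). The boundary conditions carry over: u(0,τ) = u(π,τ) = 0.
Solve for u:
  Using separation of variables u = X(ξ)G(τ):
  Eigenfunctions: sin(nξ), n = 1, 2, 3, ...
  General solution: u(ξ, τ) = Σ c_n sin(nξ) exp(-2n² τ)
  Matching u(ξ,0) = 3sin(ξ) + 2sin(3ξ) - 3sin(5ξ) term by term: c_1=3, c_3=2, c_5=-3.
Hence u(ξ,τ) = 3exp(-2τ)sin(ξ) + 2exp(-18τ)sin(3ξ) - 3exp(-50τ)sin(5ξ).
Transform back: θ(ξ,τ) = exp(-2τ)u(ξ,τ).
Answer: θ(ξ, τ) = 3exp(-4τ)sin(ξ) + 2exp(-20τ)sin(3ξ) - 3exp(-52τ)sin(5ξ)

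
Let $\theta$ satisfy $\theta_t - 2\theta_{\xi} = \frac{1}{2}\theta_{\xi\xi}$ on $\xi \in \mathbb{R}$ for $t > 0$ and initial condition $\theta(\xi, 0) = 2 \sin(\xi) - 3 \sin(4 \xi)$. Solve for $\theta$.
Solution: Moving frame: $\eta = \xi + 2t$, $\sigma = t$, $\theta = u(\eta,\sigma)$, so $\theta_t = u_{\sigma} + 2u_{\eta}$ and $\theta_{\xi\xi} = u_{\eta\eta}$.
Hence $\theta_t - 2\theta_{\xi} = u_{\sigma}$ and the PDE becomes the heat equation $u_{\sigma} = \frac{1}{2}u_{\eta\eta}$ on $\eta \in \mathbb{R}$.
Initial data: $u(\eta,0) = \theta(\eta,0) = 2 \sin(\eta) - 3 \sin(4 \eta)$. Each mode $\sin(n\eta)$ decays as $e^{-n^2\sigma/2}$ on $\mathbb{R}$, so $u(\eta,\sigma) = \sum c_n e^{-n^2\sigma/2} \sin(n\eta)$ with $c_1=2, c_4=-3$: $u(\eta,\sigma) = -3 e^{-8 \sigma} \sin(4 \eta) + 2 e^{-\sigma/2} \sin(\eta)$.
Substituting back: $\theta(\xi,t) = u(\xi + 2t, t)$.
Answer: $\theta(\xi, t) = -3 e^{-8 t} \sin(4 \xi + 8 t) + 2 e^{-t/2} \sin(\xi + 2 t)$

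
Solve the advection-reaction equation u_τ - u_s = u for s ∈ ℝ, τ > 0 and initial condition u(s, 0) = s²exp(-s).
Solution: Substitute u = exp(-s)w, i.e. w = exp(s)u.
By the product rule, u_s = exp(-s)(w_s - w), u_τ = exp(-s)w_τ.
Substituting into the PDE and dividing by exp(-s): w_τ - (w_s - w) = w.
The lower-order terms cancel, leaving the standard advection equation w_τ - w_s = 0.
Initial data for w: w(s,0) = exp(s)u(s,0) = s².
Solve for w:
  By method of characteristics (waves move left with speed 1):
  Along characteristics s + τ = const, w is constant, so w(s,τ) = f(s + τ) with f = w(·, 0).
Hence w(s,τ) = s² + 2sτ + τ².
Transform back: u(s,τ) = exp(-s)w(s,τ).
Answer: u(s, τ) = s²exp(-s) + 2sτexp(-s) + τ²exp(-s)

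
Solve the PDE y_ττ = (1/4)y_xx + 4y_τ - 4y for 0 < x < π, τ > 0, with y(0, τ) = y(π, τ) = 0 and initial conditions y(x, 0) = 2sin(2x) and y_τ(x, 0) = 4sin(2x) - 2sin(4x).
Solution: Substitute y = exp(2τ)u, i.e. u = exp(-2τ)y.
By the product rule, y_τ = exp(2τ)(u_τ + 2u), y_ττ = exp(2τ)(u_ττ + 4u_τ + 4u), y_xx = exp(2τ)u_xx.
Substituting into the PDE and dividing by exp(2τ): u_ττ + 4u_τ + 4u = (1/4)u_xx + 4(u_τ + 2u) - 4u.
The lower-order terms cancel, leaving the standard wave equation u_ττ = (1/4)u_xx.
Initial data for u: u(x,0) = y(x,0) = 2sin(2x); u_τ(x,0) = y_τ(x,0) - 2y(x,0) = -2sin(4x). The boundary conditions carry over: u(0,τ) = u(π,τ) = 0.
Solve for u:
  Using separation of variables u = X(x)T(τ):
  Eigenfunctions: sin(nx), n = 1, 2, 3, ...
  General solution: u(x, τ) = Σ [A_n cos(n τ/2) + B_n sin(n τ/2)] sin(nx)
  From u(x,0) = 2sin(2x): A_2=2. From u_τ(x,0) = -2sin(4x), using u_τ(x,0) = Σ ω_n B_n sin(nx) with ω_n = n/2: B_4 = (-2)/2 = -1.
Hence u(x,τ) = 2sin(2x)cos(τ) - sin(4x)sin(2τ).
Transform back: y(x,τ) = exp(2τ)u(x,τ).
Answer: y(x, τ) = 2exp(2τ)sin(2x)cos(τ) - exp(2τ)sin(4x)sin(2τ)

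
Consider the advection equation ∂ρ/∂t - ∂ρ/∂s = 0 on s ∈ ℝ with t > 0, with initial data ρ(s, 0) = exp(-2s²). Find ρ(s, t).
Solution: By method of characteristics (waves move left with speed 1):
Along characteristics s + t = const, ρ is constant, so ρ(s,t) = f(s + t) with f = ρ(·, 0).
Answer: ρ(s, t) = exp(-2(s + t)²)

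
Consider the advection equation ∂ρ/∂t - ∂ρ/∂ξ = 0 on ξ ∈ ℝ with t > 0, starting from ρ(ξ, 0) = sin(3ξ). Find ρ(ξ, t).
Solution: By method of characteristics (waves move left with speed 1):
Along characteristics ξ + t = const, ρ is constant, so ρ(ξ,t) = f(ξ + t) with f = ρ(·, 0).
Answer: ρ(ξ, t) = sin(3t + 3ξ)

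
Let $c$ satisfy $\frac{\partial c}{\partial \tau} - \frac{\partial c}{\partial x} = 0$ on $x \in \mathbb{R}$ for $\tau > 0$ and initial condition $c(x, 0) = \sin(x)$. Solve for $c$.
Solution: By method of characteristics (waves move left with speed 1):
Along characteristics $x + \tau =$ const, $c$ is constant, so $c(x,\tau) = f(x + \tau)$ with $f = c( \cdot , 0)$.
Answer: $c(x, \tau) = \sin(\tau + x)$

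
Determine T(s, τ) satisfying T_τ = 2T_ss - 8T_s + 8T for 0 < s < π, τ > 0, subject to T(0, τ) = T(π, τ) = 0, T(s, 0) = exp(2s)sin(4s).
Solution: Substitute T = exp(2s)u.
Then T_s = exp(2s)(u_s + 2u), T_ss = exp(2s)(u_ss + 4u_s + 4u), T_τ = exp(2s)u_τ; substituting and dividing by exp(2s), the lower-order terms cancel: u_τ = 2u_ss (standard heat equation).
Data for u: u(s,0) = exp(-2s)T(s,0) = sin(4s). The boundary conditions carry over: u(0,τ) = u(π,τ) = 0.
Separating variables: u = Σ c_n exp(-2n²τ) sin(ns). From u(s,0) = sin(4s): c_4=1.
So u(s,τ) = exp(-32τ)sin(4s), and T(s,τ) = exp(2s)u(s,τ).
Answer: T(s, τ) = exp(2s)exp(-32τ)sin(4s)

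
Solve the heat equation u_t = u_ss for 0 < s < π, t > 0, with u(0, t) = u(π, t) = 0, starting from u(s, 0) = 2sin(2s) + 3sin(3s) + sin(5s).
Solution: Separating variables: u = Σ c_n exp(-n²t) sin(ns). From u(s,0) = 2sin(2s) + 3sin(3s) + sin(5s): c_2=2, c_3=3, c_5=1.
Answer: u(s, t) = 2exp(-4t)sin(2s) + 3exp(-9t)sin(3s) + exp(-25t)sin(5s)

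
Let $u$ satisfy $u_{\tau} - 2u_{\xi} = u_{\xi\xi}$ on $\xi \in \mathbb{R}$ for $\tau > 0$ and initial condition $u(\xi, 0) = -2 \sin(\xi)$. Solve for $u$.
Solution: Moving frame: $\eta = \xi + 2\tau$, $\sigma = \tau$, $u = w(\eta,\sigma)$, so $u_{\tau} = w_{\sigma} + 2w_{\eta}$ and $u_{\xi\xi} = w_{\eta\eta}$.
Hence $u_{\tau} - 2u_{\xi} = w_{\sigma}$ and the PDE becomes the heat equation $w_{\sigma} = w_{\eta\eta}$ on $\eta \in \mathbb{R}$.
Initial data: $w(\eta,0) = u(\eta,0) = -2 \sin(\eta)$. Each mode $\sin(n\eta)$ decays as $e^{-n^2\sigma}$ on $\mathbb{R}$, so $w(\eta,\sigma) = \sum c_n e^{-n^2\sigma} \sin(n\eta)$ with $c_1=-2$: $w(\eta,\sigma) = -2 e^{-\sigma} \sin(\eta)$.
Substituting back: $u(\xi,\tau) = w(\xi + 2\tau, \tau)$.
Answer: $u(\xi, \tau) = -2 e^{-\tau} \sin(2 \tau + \xi)$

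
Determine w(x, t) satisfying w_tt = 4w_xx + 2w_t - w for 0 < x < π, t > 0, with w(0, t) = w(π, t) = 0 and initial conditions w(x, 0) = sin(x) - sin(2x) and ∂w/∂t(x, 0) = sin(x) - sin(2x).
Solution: Substitute w = exp(t)u.
Then w_t = exp(t)(u_t + u), w_tt = exp(t)(u_tt + 2u_t + u), w_xx = exp(t)u_xx; substituting and dividing by exp(t), the lower-order terms cancel: u_tt = 4u_xx (standard wave equation).
Data for u: u(x,0) = w(x,0) = sin(x) - sin(2x); u_t(x,0) = w_t(x,0) - w(x,0) = 0. The boundary conditions carry over: u(0,t) = u(π,t) = 0.
Separating variables: u = Σ [A_n cos(ω_n t) + B_n sin(ω_n t)] sin(nx), ω_n = 2n. From ICs: A_1=1, A_2=-1.
So u(x,t) = sin(x)cos(2t) - sin(2x)cos(4t), and w(x,t) = exp(t)u(x,t).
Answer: w(x, t) = exp(t)sin(x)cos(2t) - exp(t)sin(2x)cos(4t)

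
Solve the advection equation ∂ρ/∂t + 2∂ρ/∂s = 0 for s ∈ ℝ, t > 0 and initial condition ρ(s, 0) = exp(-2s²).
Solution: By characteristics (ds/dt = 2), ρ(s,t) = f(s - 2t) with f = ρ(·, 0).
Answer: ρ(s, t) = exp(-2(s - 2t)²)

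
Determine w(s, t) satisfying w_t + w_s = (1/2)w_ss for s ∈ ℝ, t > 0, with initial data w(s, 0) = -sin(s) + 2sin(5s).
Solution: Change to a moving frame: let η = s - t, σ = t and write w(s,t) = u(η,σ).
By the chain rule w_t = u_σ - u_η, w_s = u_η, w_ss = u_ηη.
Then w_t + w_s = u_σ: the advection term cancels and the PDE becomes the heat equation u_σ = (1/2)u_ηη on η ∈ ℝ.
Initial data: u(η,0) = w(η,0) = -sin(η) + 2sin(5η).
On η ∈ ℝ each mode satisfies (sin(nη))″ = -n² sin(nη), so exp(-n²σ/2) sin(nη) solves the heat equation; by superposition u(η,σ) = Σ c_n exp(-n²σ/2) sin(nη).
Reading off the coefficients: c_1=-1, c_5=2, so u(η,σ) = -exp(-σ/2)sin(η) + 2exp(-25σ/2)sin(5η).
Substituting back η = s - t, σ = t: w(s,t) = u(s - t, t).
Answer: w(s, t) = -exp(-t/2)sin(s - t) + 2exp(-25t/2)sin(5s - 5t)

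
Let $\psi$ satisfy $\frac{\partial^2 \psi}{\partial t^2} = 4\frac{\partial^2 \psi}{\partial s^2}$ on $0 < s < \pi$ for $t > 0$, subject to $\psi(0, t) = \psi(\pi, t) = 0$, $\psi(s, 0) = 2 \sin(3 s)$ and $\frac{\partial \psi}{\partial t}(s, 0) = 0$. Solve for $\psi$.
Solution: Using separation of variables $\psi = X(s)T(t)$:
Eigenfunctions: $\sin(ns)$, $n = 1, 2, 3, \ldots$
General solution: $\psi(s, t) = \sum [A_n \cos(2n t) + B_n \sin(2n t)] \sin(ns)$
From $\psi(s,0) = 2 \sin(3 s)$: $A_3=2$. From $\psi_t(s,0) = 0$: all $B_n = 0$.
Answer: $\psi(s, t) = 2 \sin(3 s) \cos(6 t)$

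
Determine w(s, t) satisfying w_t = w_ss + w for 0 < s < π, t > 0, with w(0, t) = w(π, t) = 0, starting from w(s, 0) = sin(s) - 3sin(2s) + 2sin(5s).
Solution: Substitute w = exp(t)u.
Then w_t = exp(t)(u_t + u), w_ss = exp(t)u_ss; substituting and dividing by exp(t), the lower-order terms cancel: u_t = u_ss (standard heat equation).
Data for u: u(s,0) = w(s,0) = sin(s) - 3sin(2s) + 2sin(5s). The boundary conditions carry over: u(0,t) = u(π,t) = 0.
Separating variables: u = Σ c_n exp(-n²t) sin(ns). From u(s,0) = sin(s) - 3sin(2s) + 2sin(5s): c_1=1, c_2=-3, c_5=2.
So u(s,t) = exp(-t)sin(s) - 3exp(-4t)sin(2s) + 2exp(-25t)sin(5s), and w(s,t) = exp(t)u(s,t).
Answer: w(s, t) = sin(s) - 3exp(-3t)sin(2s) + 2exp(-24t)sin(5s)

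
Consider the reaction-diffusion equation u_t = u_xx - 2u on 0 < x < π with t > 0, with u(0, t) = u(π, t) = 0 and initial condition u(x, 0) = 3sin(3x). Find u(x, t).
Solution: Substitute u = exp(-2t)w, i.e. w = exp(2t)u.
By the product rule, u_t = exp(-2t)(w_t - 2w), u_xx = exp(-2t)w_xx.
Substituting into the PDE and dividing by exp(-2t): w_t - 2w = w_xx - 2w.
The lower-order terms cancel, leaving the standard heat equation w_t = w_xx.
Initial data for w: w(x,0) = u(x,0) = 3sin(3x). The boundary conditions carry over: w(0,t) = w(π,t) = 0.
Solve for w:
  Using separation of variables w = X(x)T(t):
  Eigenfunctions: sin(nx), n = 1, 2, 3, ...
  General solution: w(x, t) = Σ c_n sin(nx) exp(-n² t)
  Matching w(x,0) = 3sin(3x) term by term: c_3=3.
Hence w(x,t) = 3exp(-9t)sin(3x).
Transform back: u(x,t) = exp(-2t)w(x,t).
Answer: u(x, t) = 3exp(-11t)sin(3x)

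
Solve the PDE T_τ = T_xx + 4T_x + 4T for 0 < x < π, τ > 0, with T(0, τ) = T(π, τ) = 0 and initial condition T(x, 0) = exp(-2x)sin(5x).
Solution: Substitute T = exp(-2x)u.
Then T_x = exp(-2x)(u_x - 2u), T_xx = exp(-2x)(u_xx - 4u_x + 4u), T_τ = exp(-2x)u_τ; substituting and dividing by exp(-2x), the lower-order terms cancel: u_τ = u_xx (standard heat equation).
Data for u: u(x,0) = exp(2x)T(x,0) = sin(5x). The boundary conditions carry over: u(0,τ) = u(π,τ) = 0.
Separating variables: u = Σ c_n exp(-n²τ) sin(nx). From u(x,0) = sin(5x): c_5=1.
So u(x,τ) = exp(-25τ)sin(5x), and T(x,τ) = exp(-2x)u(x,τ).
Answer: T(x, τ) = exp(-2x)exp(-25τ)sin(5x)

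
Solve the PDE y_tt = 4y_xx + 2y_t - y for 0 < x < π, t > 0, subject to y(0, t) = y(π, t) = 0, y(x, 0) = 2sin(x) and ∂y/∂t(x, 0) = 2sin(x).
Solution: Substitute y = exp(t)u.
Then y_t = exp(t)(u_t + u), y_tt = exp(t)(u_tt + 2u_t + u), y_xx = exp(t)u_xx; substituting and dividing by exp(t), the lower-order terms cancel: u_tt = 4u_xx (standard wave equation).
Data for u: u(x,0) = y(x,0) = 2sin(x); u_t(x,0) = y_t(x,0) - y(x,0) = 0. The boundary conditions carry over: u(0,t) = u(π,t) = 0.
Separating variables: u = Σ [A_n cos(ω_n t) + B_n sin(ω_n t)] sin(nx), ω_n = 2n. From ICs: A_1=2.
So u(x,t) = 2sin(x)cos(2t), and y(x,t) = exp(t)u(x,t).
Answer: y(x, t) = 2exp(t)sin(x)cos(2t)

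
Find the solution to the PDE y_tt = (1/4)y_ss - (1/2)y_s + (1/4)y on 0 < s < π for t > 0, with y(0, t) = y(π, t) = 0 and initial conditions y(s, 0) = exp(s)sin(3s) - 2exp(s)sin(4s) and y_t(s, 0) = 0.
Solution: Substitute y = exp(s)u.
Then y_s = exp(s)(u_s + u), y_ss = exp(s)(u_ss + 2u_s + u), y_tt = exp(s)u_tt; substituting and dividing by exp(s), the lower-order terms cancel: u_tt = (1/4)u_ss (standard wave equation).
Data for u: u(s,0) = exp(-s)y(s,0) = sin(3s) - 2sin(4s); u_t(s,0) = exp(-s)y_t(s,0) = 0. The boundary conditions carry over: u(0,t) = u(π,t) = 0.
Separating variables: u = Σ [A_n cos(ω_n t) + B_n sin(ω_n t)] sin(ns), ω_n = n/2. From ICs: A_3=1, A_4=-2.
So u(s,t) = sin(3s)cos(3t/2) - 2sin(4s)cos(2t), and y(s,t) = exp(s)u(s,t).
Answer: y(s, t) = exp(s)sin(3s)cos(3t/2) - 2exp(s)sin(4s)cos(2t)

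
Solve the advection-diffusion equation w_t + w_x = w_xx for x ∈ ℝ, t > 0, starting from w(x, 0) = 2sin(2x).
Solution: Moving frame: η = x - t, σ = t, w = u(η,σ), so w_t = u_σ - u_η and w_xx = u_ηη.
Hence w_t + w_x = u_σ and the PDE becomes the heat equation u_σ = u_ηη on η ∈ ℝ.
Initial data: u(η,0) = w(η,0) = 2sin(2η). Each mode sin(nη) decays as exp(-n²σ) on ℝ, so u(η,σ) = Σ c_n exp(-n²σ) sin(nη) with c_2=2: u(η,σ) = 2exp(-4σ)sin(2η).
Substituting back: w(x,t) = u(x - t, t).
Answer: w(x, t) = -2exp(-4t)sin(2t - 2x)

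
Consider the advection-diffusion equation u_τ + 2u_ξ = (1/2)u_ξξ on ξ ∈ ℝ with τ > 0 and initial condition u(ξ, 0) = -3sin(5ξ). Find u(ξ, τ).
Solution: Moving frame: η = ξ - 2τ, σ = τ, u = w(η,σ), so u_τ = w_σ - 2w_η and u_ξξ = w_ηη.
Hence u_τ + 2u_ξ = w_σ and the PDE becomes the heat equation w_σ = (1/2)w_ηη on η ∈ ℝ.
Initial data: w(η,0) = u(η,0) = -3sin(5η). Each mode sin(nη) decays as exp(-n²σ/2) on ℝ, so w(η,σ) = Σ c_n exp(-n²σ/2) sin(nη) with c_5=-3: w(η,σ) = -3exp(-25σ/2)sin(5η).
Substituting back: u(ξ,τ) = w(ξ - 2τ, τ).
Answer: u(ξ, τ) = -3exp(-25τ/2)sin(5ξ - 10τ)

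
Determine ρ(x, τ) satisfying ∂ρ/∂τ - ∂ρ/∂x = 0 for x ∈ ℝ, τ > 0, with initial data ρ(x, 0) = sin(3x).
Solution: By characteristics (dx/dτ = -1), ρ(x,τ) = f(x + τ) with f = ρ(·, 0).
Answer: ρ(x, τ) = sin(3x + 3τ)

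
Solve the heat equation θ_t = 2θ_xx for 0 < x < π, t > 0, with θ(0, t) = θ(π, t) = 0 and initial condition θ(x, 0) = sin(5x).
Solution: Separating variables: θ = Σ c_n exp(-2n²t) sin(nx). From θ(x,0) = sin(5x): c_5=1.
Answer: θ(x, t) = exp(-50t)sin(5x)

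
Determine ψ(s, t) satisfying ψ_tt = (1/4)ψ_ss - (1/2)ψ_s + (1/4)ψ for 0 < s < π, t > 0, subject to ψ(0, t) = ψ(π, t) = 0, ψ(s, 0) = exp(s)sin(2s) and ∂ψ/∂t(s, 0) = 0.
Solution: Substitute ψ = exp(s)u, i.e. u = exp(-s)ψ.
By the product rule, ψ_s = exp(s)(u_s + u), ψ_ss = exp(s)(u_ss + 2u_s + u), ψ_tt = exp(s)u_tt.
Substituting into the PDE and dividing by exp(s): u_tt = (1/4)(u_ss + 2u_s + u) - (1/2)(u_s + u) + (1/4)u.
The lower-order terms cancel, leaving the standard wave equation u_tt = (1/4)u_ss.
Initial data for u: u(s,0) = exp(-s)ψ(s,0) = sin(2s); u_t(s,0) = exp(-s)ψ_t(s,0) = 0. The boundary conditions carry over: u(0,t) = u(π,t) = 0.
Solve for u:
  Using separation of variables u = X(s)T(t):
  Eigenfunctions: sin(ns), n = 1, 2, 3, ...
  General solution: u(s, t) = Σ [A_n cos(n t/2) + B_n sin(n t/2)] sin(ns)
  From u(s,0) = sin(2s): A_2=1. From u_t(s,0) = 0: all B_n = 0.
Hence u(s,t) = sin(2s)cos(t).
Transform back: ψ(s,t) = exp(s)u(s,t).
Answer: ψ(s, t) = exp(s)sin(2s)cos(t)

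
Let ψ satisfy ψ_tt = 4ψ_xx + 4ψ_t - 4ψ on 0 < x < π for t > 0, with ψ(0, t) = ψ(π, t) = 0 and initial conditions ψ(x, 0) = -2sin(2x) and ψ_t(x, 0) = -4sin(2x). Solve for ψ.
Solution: Substitute ψ = exp(2t)u.
Then ψ_t = exp(2t)(u_t + 2u), ψ_tt = exp(2t)(u_tt + 4u_t + 4u), ψ_xx = exp(2t)u_xx; substituting and dividing by exp(2t), the lower-order terms cancel: u_tt = 4u_xx (standard wave equation).
Data for u: u(x,0) = ψ(x,0) = -2sin(2x); u_t(x,0) = ψ_t(x,0) - 2ψ(x,0) = 0. The boundary conditions carry over: u(0,t) = u(π,t) = 0.
Separating variables: u = Σ [A_n cos(ω_n t) + B_n sin(ω_n t)] sin(nx), ω_n = 2n. From ICs: A_2=-2.
So u(x,t) = -2sin(2x)cos(4t), and ψ(x,t) = exp(2t)u(x,t).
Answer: ψ(x, t) = -2exp(2t)sin(2x)cos(4t)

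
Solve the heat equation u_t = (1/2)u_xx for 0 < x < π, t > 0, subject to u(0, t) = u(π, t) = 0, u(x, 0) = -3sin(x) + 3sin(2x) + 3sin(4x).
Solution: Using separation of variables u = X(x)T(t):
Eigenfunctions: sin(nx), n = 1, 2, 3, ...
General solution: u(x, t) = Σ c_n sin(nx) exp(-n² t/2)
Matching u(x,0) = -3sin(x) + 3sin(2x) + 3sin(4x) term by term: c_1=-3, c_2=3, c_4=3.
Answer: u(x, t) = 3exp(-2t)sin(2x) + 3exp(-8t)sin(4x) - 3exp(-t/2)sin(x)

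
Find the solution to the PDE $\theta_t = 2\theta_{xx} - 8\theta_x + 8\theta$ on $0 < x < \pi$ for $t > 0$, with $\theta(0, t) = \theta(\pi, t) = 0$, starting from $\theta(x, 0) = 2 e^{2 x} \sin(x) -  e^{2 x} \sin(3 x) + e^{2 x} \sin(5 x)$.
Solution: Substitute $\theta = e^{2x}u$, i.e. $u = e^{-2x}\theta$.
By the product rule, $\theta_x = e^{2x}(u_x + 2u)$, $\theta_{xx} = e^{2x}(u_{xx} + 4u_x + 4u)$, $\theta_t = e^{2x}u_t$.
Substituting into the PDE and dividing by $e^{2x}$: $u_t = 2(u_{xx} + 4u_x + 4u) - 8(u_x + 2u) + 8u$.
The lower-order terms cancel, leaving the standard heat equation $u_t = 2u_{xx}$.
Initial data for $u$: $u(x,0) = e^{-2x}\theta(x,0) = 2 \sin(x) - \sin(3 x) + \sin(5 x)$. The boundary conditions carry over: $u(0,t) = u(\pi,t) = 0$.
Solve for $u$:
  Using separation of variables $u = X(x)G(t)$:
  Eigenfunctions: $\sin(nx)$, $n = 1, 2, 3, \ldots$
  General solution: $u(x, t) = \sum c_n \sin(nx) e^{-2n^2 t}$
  Matching $u(x,0) = 2 \sin(x) - \sin(3 x) + \sin(5 x)$ term by term: $c_1=2, c_3=-1, c_5=1$.
Hence $u(x,t) = 2 e^{-2 t} \sin(x) - e^{-18 t} \sin(3 x) + e^{-50 t} \sin(5 x)$.
Transform back: $\theta(x,t) = e^{2x}u(x,t)$.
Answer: $\theta(x, t) = 2 e^{-2 t} e^{2 x} \sin(x) -  e^{-18 t} e^{2 x} \sin(3 x) + e^{-50 t} e^{2 x} \sin(5 x)$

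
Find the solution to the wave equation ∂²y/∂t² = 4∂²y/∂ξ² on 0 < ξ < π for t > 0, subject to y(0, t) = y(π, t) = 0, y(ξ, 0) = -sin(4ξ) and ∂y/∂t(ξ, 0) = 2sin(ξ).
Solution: Using separation of variables y = X(ξ)T(t):
Eigenfunctions: sin(nξ), n = 1, 2, 3, ...
General solution: y(ξ, t) = Σ [A_n cos(2n t) + B_n sin(2n t)] sin(nξ)
From y(ξ,0) = -sin(4ξ): A_4=-1. From y_t(ξ,0) = 2sin(ξ), using y_t(ξ,0) = Σ ω_n B_n sin(nξ) with ω_n = 2n: B_1 = 2/2 = 1.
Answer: y(ξ, t) = sin(2t)sin(ξ) - sin(4ξ)cos(8t)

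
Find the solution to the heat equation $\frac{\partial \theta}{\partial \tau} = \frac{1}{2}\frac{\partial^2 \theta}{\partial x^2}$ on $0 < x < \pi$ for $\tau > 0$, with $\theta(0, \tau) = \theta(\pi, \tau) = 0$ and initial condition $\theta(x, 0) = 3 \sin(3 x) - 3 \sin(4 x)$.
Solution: Using separation of variables $\theta = X(x)G(\tau)$:
Eigenfunctions: $\sin(nx)$, $n = 1, 2, 3, \ldots$
General solution: $\theta(x, \tau) = \sum c_n \sin(nx) e^{-n^2 \tau/2}$
Matching $\theta(x,0) = 3 \sin(3 x) - 3 \sin(4 x)$ term by term: $c_3=3, c_4=-3$.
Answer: $\theta(x, \tau) = -3 e^{-8 \tau} \sin(4 x) + 3 e^{-9 \tau/2} \sin(3 x)$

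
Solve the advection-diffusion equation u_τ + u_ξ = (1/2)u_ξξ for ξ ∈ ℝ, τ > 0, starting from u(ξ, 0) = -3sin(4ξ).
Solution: Change to a moving frame: let η = ξ - τ, σ = τ and write u(ξ,τ) = w(η,σ).
By the chain rule u_τ = w_σ - w_η, u_ξ = w_η, u_ξξ = w_ηη.
Then u_τ + u_ξ = w_σ: the advection term cancels and the PDE becomes the heat equation w_σ = (1/2)w_ηη on η ∈ ℝ.
Initial data: w(η,0) = u(η,0) = -3sin(4η).
On η ∈ ℝ each mode satisfies (sin(nη))″ = -n² sin(nη), so exp(-n²σ/2) sin(nη) solves the heat equation; by superposition w(η,σ) = Σ c_n exp(-n²σ/2) sin(nη).
Reading off the coefficients: c_4=-3, so w(η,σ) = -3exp(-8σ)sin(4η).
Substituting back η = ξ - τ, σ = τ: u(ξ,τ) = w(ξ - τ, τ).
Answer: u(ξ, τ) = -3exp(-8τ)sin(4ξ - 4τ)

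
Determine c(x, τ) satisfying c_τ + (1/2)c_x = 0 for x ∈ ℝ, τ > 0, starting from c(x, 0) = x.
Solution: By method of characteristics (waves move right with speed 1/2):
Along characteristics x - (1/2)τ = const, c is constant, so c(x,τ) = f(x - (1/2)τ) with f = c(·, 0).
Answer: c(x, τ) = x - (1/2)τ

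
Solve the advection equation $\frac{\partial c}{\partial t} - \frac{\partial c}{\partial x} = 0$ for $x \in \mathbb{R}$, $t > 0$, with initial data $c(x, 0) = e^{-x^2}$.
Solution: By characteristics ($dx/dt = -1$), $c(x,t) = f(x + t)$ with $f = c( \cdot , 0)$.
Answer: $c(x, t) = e^{-(t + x)^2}$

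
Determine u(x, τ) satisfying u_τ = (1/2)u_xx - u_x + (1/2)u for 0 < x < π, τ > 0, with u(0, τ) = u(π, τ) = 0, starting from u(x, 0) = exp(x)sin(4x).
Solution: Substitute u = exp(x)w, i.e. w = exp(-x)u.
By the product rule, u_x = exp(x)(w_x + w), u_xx = exp(x)(w_xx + 2w_x + w), u_τ = exp(x)w_τ.
Substituting into the PDE and dividing by exp(x): w_τ = (1/2)(w_xx + 2w_x + w) - (w_x + w) + (1/2)w.
The lower-order terms cancel, leaving the standard heat equation w_τ = (1/2)w_xx.
Initial data for w: w(x,0) = exp(-x)u(x,0) = sin(4x). The boundary conditions carry over: w(0,τ) = w(π,τ) = 0.
Solve for w:
  Using separation of variables w = X(x)T(τ):
  Eigenfunctions: sin(nx), n = 1, 2, 3, ...
  General solution: w(x, τ) = Σ c_n sin(nx) exp(-n² τ/2)
  Matching w(x,0) = sin(4x) term by term: c_4=1.
Hence w(x,τ) = exp(-8τ)sin(4x).
Transform back: u(x,τ) = exp(x)w(x,τ).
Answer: u(x, τ) = exp(x)exp(-8τ)sin(4x)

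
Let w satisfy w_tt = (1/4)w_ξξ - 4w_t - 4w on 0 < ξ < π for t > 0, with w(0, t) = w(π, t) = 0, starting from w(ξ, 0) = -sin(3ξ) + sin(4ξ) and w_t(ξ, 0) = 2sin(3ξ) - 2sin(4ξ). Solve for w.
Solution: Substitute w = exp(-2t)u, i.e. u = exp(2t)w.
By the product rule, w_t = exp(-2t)(u_t - 2u), w_tt = exp(-2t)(u_tt - 4u_t + 4u), w_ξξ = exp(-2t)u_ξξ.
Substituting into the PDE and dividing by exp(-2t): u_tt - 4u_t + 4u = (1/4)u_ξξ - 4(u_t - 2u) - 4u.
The lower-order terms cancel, leaving the standard wave equation u_tt = (1/4)u_ξξ.
Initial data for u: u(ξ,0) = w(ξ,0) = -sin(3ξ) + sin(4ξ); u_t(ξ,0) = w_t(ξ,0) + 2w(ξ,0) = 0. The boundary conditions carry over: u(0,t) = u(π,t) = 0.
Solve for u:
  Using separation of variables u = X(ξ)T(t):
  Eigenfunctions: sin(nξ), n = 1, 2, 3, ...
  General solution: u(ξ, t) = Σ [A_n cos(n t/2) + B_n sin(n t/2)] sin(nξ)
  From u(ξ,0) = -sin(3ξ) + sin(4ξ): A_3=-1, A_4=1. From u_t(ξ,0) = 0: all B_n = 0.
Hence u(ξ,t) = -sin(3ξ)cos(3t/2) + sin(4ξ)cos(2t).
Transform back: w(ξ,t) = exp(-2t)u(ξ,t).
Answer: w(ξ, t) = -exp(-2t)sin(3ξ)cos(3t/2) + exp(-2t)sin(4ξ)cos(2t)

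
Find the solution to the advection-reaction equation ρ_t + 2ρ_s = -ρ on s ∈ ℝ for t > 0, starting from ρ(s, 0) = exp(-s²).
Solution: Substitute ρ = exp(-t)u.
Then ρ_t = exp(-t)(u_t - u), ρ_s = exp(-t)u_s; substituting and dividing by exp(-t), the lower-order terms cancel: u_t + 2u_s = 0 (standard advection equation).
Data for u: u(s,0) = ρ(s,0) = exp(-s²).
By characteristics (ds/dt = 2), u(s,t) = f(s - 2t) with f = u(·, 0).
So u(s,t) = exp(-(s - 2t)²), and ρ(s,t) = exp(-t)u(s,t).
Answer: ρ(s, t) = exp(-t)exp(-(s - 2t)²)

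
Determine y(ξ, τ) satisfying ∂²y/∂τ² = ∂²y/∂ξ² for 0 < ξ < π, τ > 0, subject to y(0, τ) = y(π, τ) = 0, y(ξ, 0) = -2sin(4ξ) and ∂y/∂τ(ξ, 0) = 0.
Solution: Using separation of variables y = X(ξ)T(τ):
Eigenfunctions: sin(nξ), n = 1, 2, 3, ...
General solution: y(ξ, τ) = Σ [A_n cos(n τ) + B_n sin(n τ)] sin(nξ)
From y(ξ,0) = -2sin(4ξ): A_4=-2. From y_τ(ξ,0) = 0: all B_n = 0.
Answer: y(ξ, τ) = -2sin(4ξ)cos(4τ)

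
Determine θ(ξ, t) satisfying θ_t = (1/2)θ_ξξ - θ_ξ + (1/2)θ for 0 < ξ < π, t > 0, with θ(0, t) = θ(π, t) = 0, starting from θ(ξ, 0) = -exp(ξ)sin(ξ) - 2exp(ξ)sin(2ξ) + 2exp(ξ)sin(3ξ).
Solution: Substitute θ = exp(ξ)u, i.e. u = exp(-ξ)θ.
By the product rule, θ_ξ = exp(ξ)(u_ξ + u), θ_ξξ = exp(ξ)(u_ξξ + 2u_ξ + u), θ_t = exp(ξ)u_t.
Substituting into the PDE and dividing by exp(ξ): u_t = (1/2)(u_ξξ + 2u_ξ + u) - (u_ξ + u) + (1/2)u.
The lower-order terms cancel, leaving the standard heat equation u_t = (1/2)u_ξξ.
Initial data for u: u(ξ,0) = exp(-ξ)θ(ξ,0) = -sin(ξ) - 2sin(2ξ) + 2sin(3ξ). The boundary conditions carry over: u(0,t) = u(π,t) = 0.
Solve for u:
  Using separation of variables u = X(ξ)G(t):
  Eigenfunctions: sin(nξ), n = 1, 2, 3, ...
  General solution: u(ξ, t) = Σ c_n sin(nξ) exp(-n² t/2)
  Matching u(ξ,0) = -sin(ξ) - 2sin(2ξ) + 2sin(3ξ) term by term: c_1=-1, c_2=-2, c_3=2.
Hence u(ξ,t) = -2exp(-2t)sin(2ξ) - exp(-t/2)sin(ξ) + 2exp(-9t/2)sin(3ξ).
Transform back: θ(ξ,t) = exp(ξ)u(ξ,t).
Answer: θ(ξ, t) = -2exp(-2t)exp(ξ)sin(2ξ) - exp(-t/2)exp(ξ)sin(ξ) + 2exp(-9t/2)exp(ξ)sin(3ξ)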